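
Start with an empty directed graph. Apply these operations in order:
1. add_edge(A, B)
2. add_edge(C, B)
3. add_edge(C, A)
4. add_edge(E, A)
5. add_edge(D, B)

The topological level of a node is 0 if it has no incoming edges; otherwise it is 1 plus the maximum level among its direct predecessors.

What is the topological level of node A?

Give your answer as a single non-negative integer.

Answer: 1

Derivation:
Op 1: add_edge(A, B). Edges now: 1
Op 2: add_edge(C, B). Edges now: 2
Op 3: add_edge(C, A). Edges now: 3
Op 4: add_edge(E, A). Edges now: 4
Op 5: add_edge(D, B). Edges now: 5
Compute levels (Kahn BFS):
  sources (in-degree 0): C, D, E
  process C: level=0
    C->A: in-degree(A)=1, level(A)>=1
    C->B: in-degree(B)=2, level(B)>=1
  process D: level=0
    D->B: in-degree(B)=1, level(B)>=1
  process E: level=0
    E->A: in-degree(A)=0, level(A)=1, enqueue
  process A: level=1
    A->B: in-degree(B)=0, level(B)=2, enqueue
  process B: level=2
All levels: A:1, B:2, C:0, D:0, E:0
level(A) = 1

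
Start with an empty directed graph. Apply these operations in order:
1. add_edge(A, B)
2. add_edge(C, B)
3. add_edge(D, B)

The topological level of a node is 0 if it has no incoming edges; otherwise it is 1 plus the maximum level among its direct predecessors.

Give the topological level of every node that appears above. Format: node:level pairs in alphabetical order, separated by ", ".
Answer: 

Op 1: add_edge(A, B). Edges now: 1
Op 2: add_edge(C, B). Edges now: 2
Op 3: add_edge(D, B). Edges now: 3
Compute levels (Kahn BFS):
  sources (in-degree 0): A, C, D
  process A: level=0
    A->B: in-degree(B)=2, level(B)>=1
  process C: level=0
    C->B: in-degree(B)=1, level(B)>=1
  process D: level=0
    D->B: in-degree(B)=0, level(B)=1, enqueue
  process B: level=1
All levels: A:0, B:1, C:0, D:0

Answer: A:0, B:1, C:0, D:0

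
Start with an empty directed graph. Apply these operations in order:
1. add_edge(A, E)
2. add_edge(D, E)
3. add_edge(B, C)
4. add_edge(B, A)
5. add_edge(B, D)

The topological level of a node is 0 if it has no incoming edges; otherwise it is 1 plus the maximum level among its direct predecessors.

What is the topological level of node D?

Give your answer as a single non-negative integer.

Answer: 1

Derivation:
Op 1: add_edge(A, E). Edges now: 1
Op 2: add_edge(D, E). Edges now: 2
Op 3: add_edge(B, C). Edges now: 3
Op 4: add_edge(B, A). Edges now: 4
Op 5: add_edge(B, D). Edges now: 5
Compute levels (Kahn BFS):
  sources (in-degree 0): B
  process B: level=0
    B->A: in-degree(A)=0, level(A)=1, enqueue
    B->C: in-degree(C)=0, level(C)=1, enqueue
    B->D: in-degree(D)=0, level(D)=1, enqueue
  process A: level=1
    A->E: in-degree(E)=1, level(E)>=2
  process C: level=1
  process D: level=1
    D->E: in-degree(E)=0, level(E)=2, enqueue
  process E: level=2
All levels: A:1, B:0, C:1, D:1, E:2
level(D) = 1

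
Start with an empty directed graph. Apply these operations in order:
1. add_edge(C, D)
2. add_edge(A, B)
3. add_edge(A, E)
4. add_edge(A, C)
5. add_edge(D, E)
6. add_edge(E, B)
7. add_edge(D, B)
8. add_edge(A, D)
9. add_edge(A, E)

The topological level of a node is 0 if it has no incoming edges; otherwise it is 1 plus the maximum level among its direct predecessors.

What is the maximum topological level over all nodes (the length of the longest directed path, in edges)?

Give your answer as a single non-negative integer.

Answer: 4

Derivation:
Op 1: add_edge(C, D). Edges now: 1
Op 2: add_edge(A, B). Edges now: 2
Op 3: add_edge(A, E). Edges now: 3
Op 4: add_edge(A, C). Edges now: 4
Op 5: add_edge(D, E). Edges now: 5
Op 6: add_edge(E, B). Edges now: 6
Op 7: add_edge(D, B). Edges now: 7
Op 8: add_edge(A, D). Edges now: 8
Op 9: add_edge(A, E) (duplicate, no change). Edges now: 8
Compute levels (Kahn BFS):
  sources (in-degree 0): A
  process A: level=0
    A->B: in-degree(B)=2, level(B)>=1
    A->C: in-degree(C)=0, level(C)=1, enqueue
    A->D: in-degree(D)=1, level(D)>=1
    A->E: in-degree(E)=1, level(E)>=1
  process C: level=1
    C->D: in-degree(D)=0, level(D)=2, enqueue
  process D: level=2
    D->B: in-degree(B)=1, level(B)>=3
    D->E: in-degree(E)=0, level(E)=3, enqueue
  process E: level=3
    E->B: in-degree(B)=0, level(B)=4, enqueue
  process B: level=4
All levels: A:0, B:4, C:1, D:2, E:3
max level = 4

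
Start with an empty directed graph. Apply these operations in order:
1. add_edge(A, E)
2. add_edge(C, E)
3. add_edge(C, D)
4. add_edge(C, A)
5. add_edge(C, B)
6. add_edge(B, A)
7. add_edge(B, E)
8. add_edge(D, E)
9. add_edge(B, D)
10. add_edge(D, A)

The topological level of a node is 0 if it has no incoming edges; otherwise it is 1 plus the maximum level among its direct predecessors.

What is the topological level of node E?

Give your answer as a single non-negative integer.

Op 1: add_edge(A, E). Edges now: 1
Op 2: add_edge(C, E). Edges now: 2
Op 3: add_edge(C, D). Edges now: 3
Op 4: add_edge(C, A). Edges now: 4
Op 5: add_edge(C, B). Edges now: 5
Op 6: add_edge(B, A). Edges now: 6
Op 7: add_edge(B, E). Edges now: 7
Op 8: add_edge(D, E). Edges now: 8
Op 9: add_edge(B, D). Edges now: 9
Op 10: add_edge(D, A). Edges now: 10
Compute levels (Kahn BFS):
  sources (in-degree 0): C
  process C: level=0
    C->A: in-degree(A)=2, level(A)>=1
    C->B: in-degree(B)=0, level(B)=1, enqueue
    C->D: in-degree(D)=1, level(D)>=1
    C->E: in-degree(E)=3, level(E)>=1
  process B: level=1
    B->A: in-degree(A)=1, level(A)>=2
    B->D: in-degree(D)=0, level(D)=2, enqueue
    B->E: in-degree(E)=2, level(E)>=2
  process D: level=2
    D->A: in-degree(A)=0, level(A)=3, enqueue
    D->E: in-degree(E)=1, level(E)>=3
  process A: level=3
    A->E: in-degree(E)=0, level(E)=4, enqueue
  process E: level=4
All levels: A:3, B:1, C:0, D:2, E:4
level(E) = 4

Answer: 4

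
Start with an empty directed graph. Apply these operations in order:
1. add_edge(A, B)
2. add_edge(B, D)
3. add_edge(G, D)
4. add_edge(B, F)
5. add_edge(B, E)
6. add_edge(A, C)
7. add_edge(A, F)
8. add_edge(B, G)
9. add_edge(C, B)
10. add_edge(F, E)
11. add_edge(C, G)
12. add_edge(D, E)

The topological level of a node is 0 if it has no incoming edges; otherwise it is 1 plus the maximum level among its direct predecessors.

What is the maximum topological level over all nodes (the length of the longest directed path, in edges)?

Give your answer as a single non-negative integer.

Answer: 5

Derivation:
Op 1: add_edge(A, B). Edges now: 1
Op 2: add_edge(B, D). Edges now: 2
Op 3: add_edge(G, D). Edges now: 3
Op 4: add_edge(B, F). Edges now: 4
Op 5: add_edge(B, E). Edges now: 5
Op 6: add_edge(A, C). Edges now: 6
Op 7: add_edge(A, F). Edges now: 7
Op 8: add_edge(B, G). Edges now: 8
Op 9: add_edge(C, B). Edges now: 9
Op 10: add_edge(F, E). Edges now: 10
Op 11: add_edge(C, G). Edges now: 11
Op 12: add_edge(D, E). Edges now: 12
Compute levels (Kahn BFS):
  sources (in-degree 0): A
  process A: level=0
    A->B: in-degree(B)=1, level(B)>=1
    A->C: in-degree(C)=0, level(C)=1, enqueue
    A->F: in-degree(F)=1, level(F)>=1
  process C: level=1
    C->B: in-degree(B)=0, level(B)=2, enqueue
    C->G: in-degree(G)=1, level(G)>=2
  process B: level=2
    B->D: in-degree(D)=1, level(D)>=3
    B->E: in-degree(E)=2, level(E)>=3
    B->F: in-degree(F)=0, level(F)=3, enqueue
    B->G: in-degree(G)=0, level(G)=3, enqueue
  process F: level=3
    F->E: in-degree(E)=1, level(E)>=4
  process G: level=3
    G->D: in-degree(D)=0, level(D)=4, enqueue
  process D: level=4
    D->E: in-degree(E)=0, level(E)=5, enqueue
  process E: level=5
All levels: A:0, B:2, C:1, D:4, E:5, F:3, G:3
max level = 5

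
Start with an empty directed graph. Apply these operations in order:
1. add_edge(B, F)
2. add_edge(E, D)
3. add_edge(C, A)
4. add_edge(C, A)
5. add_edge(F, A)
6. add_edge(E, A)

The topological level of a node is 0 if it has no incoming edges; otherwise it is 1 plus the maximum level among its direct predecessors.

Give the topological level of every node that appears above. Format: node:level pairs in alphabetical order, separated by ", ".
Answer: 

Answer: A:2, B:0, C:0, D:1, E:0, F:1

Derivation:
Op 1: add_edge(B, F). Edges now: 1
Op 2: add_edge(E, D). Edges now: 2
Op 3: add_edge(C, A). Edges now: 3
Op 4: add_edge(C, A) (duplicate, no change). Edges now: 3
Op 5: add_edge(F, A). Edges now: 4
Op 6: add_edge(E, A). Edges now: 5
Compute levels (Kahn BFS):
  sources (in-degree 0): B, C, E
  process B: level=0
    B->F: in-degree(F)=0, level(F)=1, enqueue
  process C: level=0
    C->A: in-degree(A)=2, level(A)>=1
  process E: level=0
    E->A: in-degree(A)=1, level(A)>=1
    E->D: in-degree(D)=0, level(D)=1, enqueue
  process F: level=1
    F->A: in-degree(A)=0, level(A)=2, enqueue
  process D: level=1
  process A: level=2
All levels: A:2, B:0, C:0, D:1, E:0, F:1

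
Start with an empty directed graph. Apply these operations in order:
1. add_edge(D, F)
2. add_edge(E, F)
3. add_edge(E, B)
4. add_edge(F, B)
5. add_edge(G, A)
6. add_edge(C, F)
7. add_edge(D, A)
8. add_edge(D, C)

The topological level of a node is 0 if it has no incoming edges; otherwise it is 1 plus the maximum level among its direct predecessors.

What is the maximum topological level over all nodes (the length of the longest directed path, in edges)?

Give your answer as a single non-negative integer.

Answer: 3

Derivation:
Op 1: add_edge(D, F). Edges now: 1
Op 2: add_edge(E, F). Edges now: 2
Op 3: add_edge(E, B). Edges now: 3
Op 4: add_edge(F, B). Edges now: 4
Op 5: add_edge(G, A). Edges now: 5
Op 6: add_edge(C, F). Edges now: 6
Op 7: add_edge(D, A). Edges now: 7
Op 8: add_edge(D, C). Edges now: 8
Compute levels (Kahn BFS):
  sources (in-degree 0): D, E, G
  process D: level=0
    D->A: in-degree(A)=1, level(A)>=1
    D->C: in-degree(C)=0, level(C)=1, enqueue
    D->F: in-degree(F)=2, level(F)>=1
  process E: level=0
    E->B: in-degree(B)=1, level(B)>=1
    E->F: in-degree(F)=1, level(F)>=1
  process G: level=0
    G->A: in-degree(A)=0, level(A)=1, enqueue
  process C: level=1
    C->F: in-degree(F)=0, level(F)=2, enqueue
  process A: level=1
  process F: level=2
    F->B: in-degree(B)=0, level(B)=3, enqueue
  process B: level=3
All levels: A:1, B:3, C:1, D:0, E:0, F:2, G:0
max level = 3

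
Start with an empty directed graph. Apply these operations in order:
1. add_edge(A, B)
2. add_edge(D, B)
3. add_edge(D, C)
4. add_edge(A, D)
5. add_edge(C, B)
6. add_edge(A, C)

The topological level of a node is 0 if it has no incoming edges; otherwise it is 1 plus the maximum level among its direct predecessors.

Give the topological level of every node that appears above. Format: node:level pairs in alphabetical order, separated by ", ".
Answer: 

Answer: A:0, B:3, C:2, D:1

Derivation:
Op 1: add_edge(A, B). Edges now: 1
Op 2: add_edge(D, B). Edges now: 2
Op 3: add_edge(D, C). Edges now: 3
Op 4: add_edge(A, D). Edges now: 4
Op 5: add_edge(C, B). Edges now: 5
Op 6: add_edge(A, C). Edges now: 6
Compute levels (Kahn BFS):
  sources (in-degree 0): A
  process A: level=0
    A->B: in-degree(B)=2, level(B)>=1
    A->C: in-degree(C)=1, level(C)>=1
    A->D: in-degree(D)=0, level(D)=1, enqueue
  process D: level=1
    D->B: in-degree(B)=1, level(B)>=2
    D->C: in-degree(C)=0, level(C)=2, enqueue
  process C: level=2
    C->B: in-degree(B)=0, level(B)=3, enqueue
  process B: level=3
All levels: A:0, B:3, C:2, D:1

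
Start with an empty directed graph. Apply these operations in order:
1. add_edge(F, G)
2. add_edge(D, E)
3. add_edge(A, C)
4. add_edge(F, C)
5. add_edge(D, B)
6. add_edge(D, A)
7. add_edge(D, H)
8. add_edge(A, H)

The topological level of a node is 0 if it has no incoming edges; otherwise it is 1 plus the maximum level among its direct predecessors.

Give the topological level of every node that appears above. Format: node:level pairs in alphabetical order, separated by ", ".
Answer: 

Op 1: add_edge(F, G). Edges now: 1
Op 2: add_edge(D, E). Edges now: 2
Op 3: add_edge(A, C). Edges now: 3
Op 4: add_edge(F, C). Edges now: 4
Op 5: add_edge(D, B). Edges now: 5
Op 6: add_edge(D, A). Edges now: 6
Op 7: add_edge(D, H). Edges now: 7
Op 8: add_edge(A, H). Edges now: 8
Compute levels (Kahn BFS):
  sources (in-degree 0): D, F
  process D: level=0
    D->A: in-degree(A)=0, level(A)=1, enqueue
    D->B: in-degree(B)=0, level(B)=1, enqueue
    D->E: in-degree(E)=0, level(E)=1, enqueue
    D->H: in-degree(H)=1, level(H)>=1
  process F: level=0
    F->C: in-degree(C)=1, level(C)>=1
    F->G: in-degree(G)=0, level(G)=1, enqueue
  process A: level=1
    A->C: in-degree(C)=0, level(C)=2, enqueue
    A->H: in-degree(H)=0, level(H)=2, enqueue
  process B: level=1
  process E: level=1
  process G: level=1
  process C: level=2
  process H: level=2
All levels: A:1, B:1, C:2, D:0, E:1, F:0, G:1, H:2

Answer: A:1, B:1, C:2, D:0, E:1, F:0, G:1, H:2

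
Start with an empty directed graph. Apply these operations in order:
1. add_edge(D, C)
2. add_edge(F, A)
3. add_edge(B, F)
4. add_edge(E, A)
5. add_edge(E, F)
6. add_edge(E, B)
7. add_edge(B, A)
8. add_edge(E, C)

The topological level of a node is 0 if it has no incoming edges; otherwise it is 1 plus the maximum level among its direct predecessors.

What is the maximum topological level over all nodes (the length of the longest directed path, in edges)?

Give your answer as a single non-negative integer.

Answer: 3

Derivation:
Op 1: add_edge(D, C). Edges now: 1
Op 2: add_edge(F, A). Edges now: 2
Op 3: add_edge(B, F). Edges now: 3
Op 4: add_edge(E, A). Edges now: 4
Op 5: add_edge(E, F). Edges now: 5
Op 6: add_edge(E, B). Edges now: 6
Op 7: add_edge(B, A). Edges now: 7
Op 8: add_edge(E, C). Edges now: 8
Compute levels (Kahn BFS):
  sources (in-degree 0): D, E
  process D: level=0
    D->C: in-degree(C)=1, level(C)>=1
  process E: level=0
    E->A: in-degree(A)=2, level(A)>=1
    E->B: in-degree(B)=0, level(B)=1, enqueue
    E->C: in-degree(C)=0, level(C)=1, enqueue
    E->F: in-degree(F)=1, level(F)>=1
  process B: level=1
    B->A: in-degree(A)=1, level(A)>=2
    B->F: in-degree(F)=0, level(F)=2, enqueue
  process C: level=1
  process F: level=2
    F->A: in-degree(A)=0, level(A)=3, enqueue
  process A: level=3
All levels: A:3, B:1, C:1, D:0, E:0, F:2
max level = 3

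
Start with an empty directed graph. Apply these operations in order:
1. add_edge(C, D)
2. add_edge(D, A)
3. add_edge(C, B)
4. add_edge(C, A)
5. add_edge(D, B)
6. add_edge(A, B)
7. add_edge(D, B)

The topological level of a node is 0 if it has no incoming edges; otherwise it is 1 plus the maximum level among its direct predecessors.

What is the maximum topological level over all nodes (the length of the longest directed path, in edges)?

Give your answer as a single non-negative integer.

Answer: 3

Derivation:
Op 1: add_edge(C, D). Edges now: 1
Op 2: add_edge(D, A). Edges now: 2
Op 3: add_edge(C, B). Edges now: 3
Op 4: add_edge(C, A). Edges now: 4
Op 5: add_edge(D, B). Edges now: 5
Op 6: add_edge(A, B). Edges now: 6
Op 7: add_edge(D, B) (duplicate, no change). Edges now: 6
Compute levels (Kahn BFS):
  sources (in-degree 0): C
  process C: level=0
    C->A: in-degree(A)=1, level(A)>=1
    C->B: in-degree(B)=2, level(B)>=1
    C->D: in-degree(D)=0, level(D)=1, enqueue
  process D: level=1
    D->A: in-degree(A)=0, level(A)=2, enqueue
    D->B: in-degree(B)=1, level(B)>=2
  process A: level=2
    A->B: in-degree(B)=0, level(B)=3, enqueue
  process B: level=3
All levels: A:2, B:3, C:0, D:1
max level = 3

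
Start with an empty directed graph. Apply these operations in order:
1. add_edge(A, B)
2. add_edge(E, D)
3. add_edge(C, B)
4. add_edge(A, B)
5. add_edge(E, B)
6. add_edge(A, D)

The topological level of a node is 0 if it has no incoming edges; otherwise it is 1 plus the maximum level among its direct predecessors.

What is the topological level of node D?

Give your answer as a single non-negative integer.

Answer: 1

Derivation:
Op 1: add_edge(A, B). Edges now: 1
Op 2: add_edge(E, D). Edges now: 2
Op 3: add_edge(C, B). Edges now: 3
Op 4: add_edge(A, B) (duplicate, no change). Edges now: 3
Op 5: add_edge(E, B). Edges now: 4
Op 6: add_edge(A, D). Edges now: 5
Compute levels (Kahn BFS):
  sources (in-degree 0): A, C, E
  process A: level=0
    A->B: in-degree(B)=2, level(B)>=1
    A->D: in-degree(D)=1, level(D)>=1
  process C: level=0
    C->B: in-degree(B)=1, level(B)>=1
  process E: level=0
    E->B: in-degree(B)=0, level(B)=1, enqueue
    E->D: in-degree(D)=0, level(D)=1, enqueue
  process B: level=1
  process D: level=1
All levels: A:0, B:1, C:0, D:1, E:0
level(D) = 1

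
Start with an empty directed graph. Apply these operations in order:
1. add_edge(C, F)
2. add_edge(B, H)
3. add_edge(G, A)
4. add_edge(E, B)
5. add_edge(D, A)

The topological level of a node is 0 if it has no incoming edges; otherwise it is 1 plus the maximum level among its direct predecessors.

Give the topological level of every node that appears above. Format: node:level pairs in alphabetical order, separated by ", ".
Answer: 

Answer: A:1, B:1, C:0, D:0, E:0, F:1, G:0, H:2

Derivation:
Op 1: add_edge(C, F). Edges now: 1
Op 2: add_edge(B, H). Edges now: 2
Op 3: add_edge(G, A). Edges now: 3
Op 4: add_edge(E, B). Edges now: 4
Op 5: add_edge(D, A). Edges now: 5
Compute levels (Kahn BFS):
  sources (in-degree 0): C, D, E, G
  process C: level=0
    C->F: in-degree(F)=0, level(F)=1, enqueue
  process D: level=0
    D->A: in-degree(A)=1, level(A)>=1
  process E: level=0
    E->B: in-degree(B)=0, level(B)=1, enqueue
  process G: level=0
    G->A: in-degree(A)=0, level(A)=1, enqueue
  process F: level=1
  process B: level=1
    B->H: in-degree(H)=0, level(H)=2, enqueue
  process A: level=1
  process H: level=2
All levels: A:1, B:1, C:0, D:0, E:0, F:1, G:0, H:2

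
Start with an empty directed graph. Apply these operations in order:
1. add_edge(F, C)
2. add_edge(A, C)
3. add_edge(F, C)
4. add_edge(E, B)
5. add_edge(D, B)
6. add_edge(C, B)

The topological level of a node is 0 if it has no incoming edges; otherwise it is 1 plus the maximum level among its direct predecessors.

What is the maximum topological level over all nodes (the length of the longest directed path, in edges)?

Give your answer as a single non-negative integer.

Answer: 2

Derivation:
Op 1: add_edge(F, C). Edges now: 1
Op 2: add_edge(A, C). Edges now: 2
Op 3: add_edge(F, C) (duplicate, no change). Edges now: 2
Op 4: add_edge(E, B). Edges now: 3
Op 5: add_edge(D, B). Edges now: 4
Op 6: add_edge(C, B). Edges now: 5
Compute levels (Kahn BFS):
  sources (in-degree 0): A, D, E, F
  process A: level=0
    A->C: in-degree(C)=1, level(C)>=1
  process D: level=0
    D->B: in-degree(B)=2, level(B)>=1
  process E: level=0
    E->B: in-degree(B)=1, level(B)>=1
  process F: level=0
    F->C: in-degree(C)=0, level(C)=1, enqueue
  process C: level=1
    C->B: in-degree(B)=0, level(B)=2, enqueue
  process B: level=2
All levels: A:0, B:2, C:1, D:0, E:0, F:0
max level = 2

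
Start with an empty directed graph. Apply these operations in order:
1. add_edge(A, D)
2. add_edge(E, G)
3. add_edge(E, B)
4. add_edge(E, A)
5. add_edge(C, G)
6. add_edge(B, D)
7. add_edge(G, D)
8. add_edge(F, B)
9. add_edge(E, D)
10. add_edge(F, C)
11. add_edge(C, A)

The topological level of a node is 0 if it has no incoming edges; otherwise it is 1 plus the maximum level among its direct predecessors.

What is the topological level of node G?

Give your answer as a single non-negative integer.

Op 1: add_edge(A, D). Edges now: 1
Op 2: add_edge(E, G). Edges now: 2
Op 3: add_edge(E, B). Edges now: 3
Op 4: add_edge(E, A). Edges now: 4
Op 5: add_edge(C, G). Edges now: 5
Op 6: add_edge(B, D). Edges now: 6
Op 7: add_edge(G, D). Edges now: 7
Op 8: add_edge(F, B). Edges now: 8
Op 9: add_edge(E, D). Edges now: 9
Op 10: add_edge(F, C). Edges now: 10
Op 11: add_edge(C, A). Edges now: 11
Compute levels (Kahn BFS):
  sources (in-degree 0): E, F
  process E: level=0
    E->A: in-degree(A)=1, level(A)>=1
    E->B: in-degree(B)=1, level(B)>=1
    E->D: in-degree(D)=3, level(D)>=1
    E->G: in-degree(G)=1, level(G)>=1
  process F: level=0
    F->B: in-degree(B)=0, level(B)=1, enqueue
    F->C: in-degree(C)=0, level(C)=1, enqueue
  process B: level=1
    B->D: in-degree(D)=2, level(D)>=2
  process C: level=1
    C->A: in-degree(A)=0, level(A)=2, enqueue
    C->G: in-degree(G)=0, level(G)=2, enqueue
  process A: level=2
    A->D: in-degree(D)=1, level(D)>=3
  process G: level=2
    G->D: in-degree(D)=0, level(D)=3, enqueue
  process D: level=3
All levels: A:2, B:1, C:1, D:3, E:0, F:0, G:2
level(G) = 2

Answer: 2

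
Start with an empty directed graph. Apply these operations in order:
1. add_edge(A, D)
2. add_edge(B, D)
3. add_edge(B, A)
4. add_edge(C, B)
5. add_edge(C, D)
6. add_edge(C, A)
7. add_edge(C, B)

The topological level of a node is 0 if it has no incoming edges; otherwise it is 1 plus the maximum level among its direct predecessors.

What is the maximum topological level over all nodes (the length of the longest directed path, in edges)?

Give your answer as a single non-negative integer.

Op 1: add_edge(A, D). Edges now: 1
Op 2: add_edge(B, D). Edges now: 2
Op 3: add_edge(B, A). Edges now: 3
Op 4: add_edge(C, B). Edges now: 4
Op 5: add_edge(C, D). Edges now: 5
Op 6: add_edge(C, A). Edges now: 6
Op 7: add_edge(C, B) (duplicate, no change). Edges now: 6
Compute levels (Kahn BFS):
  sources (in-degree 0): C
  process C: level=0
    C->A: in-degree(A)=1, level(A)>=1
    C->B: in-degree(B)=0, level(B)=1, enqueue
    C->D: in-degree(D)=2, level(D)>=1
  process B: level=1
    B->A: in-degree(A)=0, level(A)=2, enqueue
    B->D: in-degree(D)=1, level(D)>=2
  process A: level=2
    A->D: in-degree(D)=0, level(D)=3, enqueue
  process D: level=3
All levels: A:2, B:1, C:0, D:3
max level = 3

Answer: 3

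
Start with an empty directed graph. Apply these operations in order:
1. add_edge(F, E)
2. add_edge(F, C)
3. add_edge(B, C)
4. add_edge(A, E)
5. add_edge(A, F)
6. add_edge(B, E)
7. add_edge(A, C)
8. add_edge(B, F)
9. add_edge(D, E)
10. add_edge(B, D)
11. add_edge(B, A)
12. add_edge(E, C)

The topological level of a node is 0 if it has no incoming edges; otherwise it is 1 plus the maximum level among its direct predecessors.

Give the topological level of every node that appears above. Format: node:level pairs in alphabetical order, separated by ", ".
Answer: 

Answer: A:1, B:0, C:4, D:1, E:3, F:2

Derivation:
Op 1: add_edge(F, E). Edges now: 1
Op 2: add_edge(F, C). Edges now: 2
Op 3: add_edge(B, C). Edges now: 3
Op 4: add_edge(A, E). Edges now: 4
Op 5: add_edge(A, F). Edges now: 5
Op 6: add_edge(B, E). Edges now: 6
Op 7: add_edge(A, C). Edges now: 7
Op 8: add_edge(B, F). Edges now: 8
Op 9: add_edge(D, E). Edges now: 9
Op 10: add_edge(B, D). Edges now: 10
Op 11: add_edge(B, A). Edges now: 11
Op 12: add_edge(E, C). Edges now: 12
Compute levels (Kahn BFS):
  sources (in-degree 0): B
  process B: level=0
    B->A: in-degree(A)=0, level(A)=1, enqueue
    B->C: in-degree(C)=3, level(C)>=1
    B->D: in-degree(D)=0, level(D)=1, enqueue
    B->E: in-degree(E)=3, level(E)>=1
    B->F: in-degree(F)=1, level(F)>=1
  process A: level=1
    A->C: in-degree(C)=2, level(C)>=2
    A->E: in-degree(E)=2, level(E)>=2
    A->F: in-degree(F)=0, level(F)=2, enqueue
  process D: level=1
    D->E: in-degree(E)=1, level(E)>=2
  process F: level=2
    F->C: in-degree(C)=1, level(C)>=3
    F->E: in-degree(E)=0, level(E)=3, enqueue
  process E: level=3
    E->C: in-degree(C)=0, level(C)=4, enqueue
  process C: level=4
All levels: A:1, B:0, C:4, D:1, E:3, F:2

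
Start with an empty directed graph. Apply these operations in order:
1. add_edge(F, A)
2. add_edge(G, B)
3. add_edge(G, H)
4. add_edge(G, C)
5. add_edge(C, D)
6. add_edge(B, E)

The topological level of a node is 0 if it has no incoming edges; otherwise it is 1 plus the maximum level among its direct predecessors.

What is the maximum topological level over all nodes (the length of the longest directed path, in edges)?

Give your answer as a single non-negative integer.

Answer: 2

Derivation:
Op 1: add_edge(F, A). Edges now: 1
Op 2: add_edge(G, B). Edges now: 2
Op 3: add_edge(G, H). Edges now: 3
Op 4: add_edge(G, C). Edges now: 4
Op 5: add_edge(C, D). Edges now: 5
Op 6: add_edge(B, E). Edges now: 6
Compute levels (Kahn BFS):
  sources (in-degree 0): F, G
  process F: level=0
    F->A: in-degree(A)=0, level(A)=1, enqueue
  process G: level=0
    G->B: in-degree(B)=0, level(B)=1, enqueue
    G->C: in-degree(C)=0, level(C)=1, enqueue
    G->H: in-degree(H)=0, level(H)=1, enqueue
  process A: level=1
  process B: level=1
    B->E: in-degree(E)=0, level(E)=2, enqueue
  process C: level=1
    C->D: in-degree(D)=0, level(D)=2, enqueue
  process H: level=1
  process E: level=2
  process D: level=2
All levels: A:1, B:1, C:1, D:2, E:2, F:0, G:0, H:1
max level = 2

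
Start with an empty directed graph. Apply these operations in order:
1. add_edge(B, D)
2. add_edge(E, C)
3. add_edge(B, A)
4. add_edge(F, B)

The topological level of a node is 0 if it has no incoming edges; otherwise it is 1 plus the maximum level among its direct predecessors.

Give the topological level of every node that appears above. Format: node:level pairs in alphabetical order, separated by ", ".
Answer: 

Op 1: add_edge(B, D). Edges now: 1
Op 2: add_edge(E, C). Edges now: 2
Op 3: add_edge(B, A). Edges now: 3
Op 4: add_edge(F, B). Edges now: 4
Compute levels (Kahn BFS):
  sources (in-degree 0): E, F
  process E: level=0
    E->C: in-degree(C)=0, level(C)=1, enqueue
  process F: level=0
    F->B: in-degree(B)=0, level(B)=1, enqueue
  process C: level=1
  process B: level=1
    B->A: in-degree(A)=0, level(A)=2, enqueue
    B->D: in-degree(D)=0, level(D)=2, enqueue
  process A: level=2
  process D: level=2
All levels: A:2, B:1, C:1, D:2, E:0, F:0

Answer: A:2, B:1, C:1, D:2, E:0, F:0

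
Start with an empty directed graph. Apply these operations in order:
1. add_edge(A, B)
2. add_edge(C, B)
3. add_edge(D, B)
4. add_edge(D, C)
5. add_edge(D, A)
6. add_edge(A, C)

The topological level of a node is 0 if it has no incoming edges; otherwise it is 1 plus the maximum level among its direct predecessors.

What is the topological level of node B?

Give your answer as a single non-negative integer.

Op 1: add_edge(A, B). Edges now: 1
Op 2: add_edge(C, B). Edges now: 2
Op 3: add_edge(D, B). Edges now: 3
Op 4: add_edge(D, C). Edges now: 4
Op 5: add_edge(D, A). Edges now: 5
Op 6: add_edge(A, C). Edges now: 6
Compute levels (Kahn BFS):
  sources (in-degree 0): D
  process D: level=0
    D->A: in-degree(A)=0, level(A)=1, enqueue
    D->B: in-degree(B)=2, level(B)>=1
    D->C: in-degree(C)=1, level(C)>=1
  process A: level=1
    A->B: in-degree(B)=1, level(B)>=2
    A->C: in-degree(C)=0, level(C)=2, enqueue
  process C: level=2
    C->B: in-degree(B)=0, level(B)=3, enqueue
  process B: level=3
All levels: A:1, B:3, C:2, D:0
level(B) = 3

Answer: 3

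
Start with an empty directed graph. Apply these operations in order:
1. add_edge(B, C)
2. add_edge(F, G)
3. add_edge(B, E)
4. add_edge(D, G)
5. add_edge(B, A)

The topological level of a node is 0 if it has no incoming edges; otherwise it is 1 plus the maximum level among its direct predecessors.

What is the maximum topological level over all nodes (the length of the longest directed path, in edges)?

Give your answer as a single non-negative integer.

Answer: 1

Derivation:
Op 1: add_edge(B, C). Edges now: 1
Op 2: add_edge(F, G). Edges now: 2
Op 3: add_edge(B, E). Edges now: 3
Op 4: add_edge(D, G). Edges now: 4
Op 5: add_edge(B, A). Edges now: 5
Compute levels (Kahn BFS):
  sources (in-degree 0): B, D, F
  process B: level=0
    B->A: in-degree(A)=0, level(A)=1, enqueue
    B->C: in-degree(C)=0, level(C)=1, enqueue
    B->E: in-degree(E)=0, level(E)=1, enqueue
  process D: level=0
    D->G: in-degree(G)=1, level(G)>=1
  process F: level=0
    F->G: in-degree(G)=0, level(G)=1, enqueue
  process A: level=1
  process C: level=1
  process E: level=1
  process G: level=1
All levels: A:1, B:0, C:1, D:0, E:1, F:0, G:1
max level = 1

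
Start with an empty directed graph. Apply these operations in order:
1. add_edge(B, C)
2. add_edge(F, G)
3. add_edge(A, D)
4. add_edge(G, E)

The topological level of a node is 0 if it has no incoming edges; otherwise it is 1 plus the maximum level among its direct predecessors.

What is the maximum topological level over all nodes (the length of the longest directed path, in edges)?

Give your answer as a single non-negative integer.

Answer: 2

Derivation:
Op 1: add_edge(B, C). Edges now: 1
Op 2: add_edge(F, G). Edges now: 2
Op 3: add_edge(A, D). Edges now: 3
Op 4: add_edge(G, E). Edges now: 4
Compute levels (Kahn BFS):
  sources (in-degree 0): A, B, F
  process A: level=0
    A->D: in-degree(D)=0, level(D)=1, enqueue
  process B: level=0
    B->C: in-degree(C)=0, level(C)=1, enqueue
  process F: level=0
    F->G: in-degree(G)=0, level(G)=1, enqueue
  process D: level=1
  process C: level=1
  process G: level=1
    G->E: in-degree(E)=0, level(E)=2, enqueue
  process E: level=2
All levels: A:0, B:0, C:1, D:1, E:2, F:0, G:1
max level = 2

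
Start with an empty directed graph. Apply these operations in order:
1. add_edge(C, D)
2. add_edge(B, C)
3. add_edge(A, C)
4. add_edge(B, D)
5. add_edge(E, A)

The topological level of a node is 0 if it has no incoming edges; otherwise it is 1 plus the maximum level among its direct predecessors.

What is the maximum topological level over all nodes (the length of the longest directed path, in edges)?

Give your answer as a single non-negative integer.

Answer: 3

Derivation:
Op 1: add_edge(C, D). Edges now: 1
Op 2: add_edge(B, C). Edges now: 2
Op 3: add_edge(A, C). Edges now: 3
Op 4: add_edge(B, D). Edges now: 4
Op 5: add_edge(E, A). Edges now: 5
Compute levels (Kahn BFS):
  sources (in-degree 0): B, E
  process B: level=0
    B->C: in-degree(C)=1, level(C)>=1
    B->D: in-degree(D)=1, level(D)>=1
  process E: level=0
    E->A: in-degree(A)=0, level(A)=1, enqueue
  process A: level=1
    A->C: in-degree(C)=0, level(C)=2, enqueue
  process C: level=2
    C->D: in-degree(D)=0, level(D)=3, enqueue
  process D: level=3
All levels: A:1, B:0, C:2, D:3, E:0
max level = 3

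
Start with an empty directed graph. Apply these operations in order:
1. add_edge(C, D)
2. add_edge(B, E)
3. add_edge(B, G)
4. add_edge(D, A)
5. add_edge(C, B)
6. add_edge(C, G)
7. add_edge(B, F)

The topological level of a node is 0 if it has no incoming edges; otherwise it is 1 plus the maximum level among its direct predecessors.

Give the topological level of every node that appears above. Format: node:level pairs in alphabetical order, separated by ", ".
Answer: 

Op 1: add_edge(C, D). Edges now: 1
Op 2: add_edge(B, E). Edges now: 2
Op 3: add_edge(B, G). Edges now: 3
Op 4: add_edge(D, A). Edges now: 4
Op 5: add_edge(C, B). Edges now: 5
Op 6: add_edge(C, G). Edges now: 6
Op 7: add_edge(B, F). Edges now: 7
Compute levels (Kahn BFS):
  sources (in-degree 0): C
  process C: level=0
    C->B: in-degree(B)=0, level(B)=1, enqueue
    C->D: in-degree(D)=0, level(D)=1, enqueue
    C->G: in-degree(G)=1, level(G)>=1
  process B: level=1
    B->E: in-degree(E)=0, level(E)=2, enqueue
    B->F: in-degree(F)=0, level(F)=2, enqueue
    B->G: in-degree(G)=0, level(G)=2, enqueue
  process D: level=1
    D->A: in-degree(A)=0, level(A)=2, enqueue
  process E: level=2
  process F: level=2
  process G: level=2
  process A: level=2
All levels: A:2, B:1, C:0, D:1, E:2, F:2, G:2

Answer: A:2, B:1, C:0, D:1, E:2, F:2, G:2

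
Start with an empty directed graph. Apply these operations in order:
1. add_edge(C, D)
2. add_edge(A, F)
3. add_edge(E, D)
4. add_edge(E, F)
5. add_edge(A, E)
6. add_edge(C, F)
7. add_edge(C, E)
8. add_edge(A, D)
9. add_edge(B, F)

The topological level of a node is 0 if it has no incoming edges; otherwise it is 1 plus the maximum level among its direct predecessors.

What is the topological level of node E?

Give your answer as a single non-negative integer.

Op 1: add_edge(C, D). Edges now: 1
Op 2: add_edge(A, F). Edges now: 2
Op 3: add_edge(E, D). Edges now: 3
Op 4: add_edge(E, F). Edges now: 4
Op 5: add_edge(A, E). Edges now: 5
Op 6: add_edge(C, F). Edges now: 6
Op 7: add_edge(C, E). Edges now: 7
Op 8: add_edge(A, D). Edges now: 8
Op 9: add_edge(B, F). Edges now: 9
Compute levels (Kahn BFS):
  sources (in-degree 0): A, B, C
  process A: level=0
    A->D: in-degree(D)=2, level(D)>=1
    A->E: in-degree(E)=1, level(E)>=1
    A->F: in-degree(F)=3, level(F)>=1
  process B: level=0
    B->F: in-degree(F)=2, level(F)>=1
  process C: level=0
    C->D: in-degree(D)=1, level(D)>=1
    C->E: in-degree(E)=0, level(E)=1, enqueue
    C->F: in-degree(F)=1, level(F)>=1
  process E: level=1
    E->D: in-degree(D)=0, level(D)=2, enqueue
    E->F: in-degree(F)=0, level(F)=2, enqueue
  process D: level=2
  process F: level=2
All levels: A:0, B:0, C:0, D:2, E:1, F:2
level(E) = 1

Answer: 1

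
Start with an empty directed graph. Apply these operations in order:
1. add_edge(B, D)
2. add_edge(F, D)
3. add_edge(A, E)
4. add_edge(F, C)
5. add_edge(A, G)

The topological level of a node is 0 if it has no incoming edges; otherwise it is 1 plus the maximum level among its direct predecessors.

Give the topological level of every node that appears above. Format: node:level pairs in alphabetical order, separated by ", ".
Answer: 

Op 1: add_edge(B, D). Edges now: 1
Op 2: add_edge(F, D). Edges now: 2
Op 3: add_edge(A, E). Edges now: 3
Op 4: add_edge(F, C). Edges now: 4
Op 5: add_edge(A, G). Edges now: 5
Compute levels (Kahn BFS):
  sources (in-degree 0): A, B, F
  process A: level=0
    A->E: in-degree(E)=0, level(E)=1, enqueue
    A->G: in-degree(G)=0, level(G)=1, enqueue
  process B: level=0
    B->D: in-degree(D)=1, level(D)>=1
  process F: level=0
    F->C: in-degree(C)=0, level(C)=1, enqueue
    F->D: in-degree(D)=0, level(D)=1, enqueue
  process E: level=1
  process G: level=1
  process C: level=1
  process D: level=1
All levels: A:0, B:0, C:1, D:1, E:1, F:0, G:1

Answer: A:0, B:0, C:1, D:1, E:1, F:0, G:1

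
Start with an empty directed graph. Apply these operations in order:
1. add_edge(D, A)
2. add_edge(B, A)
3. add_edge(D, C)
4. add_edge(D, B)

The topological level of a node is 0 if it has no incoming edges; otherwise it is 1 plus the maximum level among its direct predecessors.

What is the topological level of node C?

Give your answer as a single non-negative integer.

Answer: 1

Derivation:
Op 1: add_edge(D, A). Edges now: 1
Op 2: add_edge(B, A). Edges now: 2
Op 3: add_edge(D, C). Edges now: 3
Op 4: add_edge(D, B). Edges now: 4
Compute levels (Kahn BFS):
  sources (in-degree 0): D
  process D: level=0
    D->A: in-degree(A)=1, level(A)>=1
    D->B: in-degree(B)=0, level(B)=1, enqueue
    D->C: in-degree(C)=0, level(C)=1, enqueue
  process B: level=1
    B->A: in-degree(A)=0, level(A)=2, enqueue
  process C: level=1
  process A: level=2
All levels: A:2, B:1, C:1, D:0
level(C) = 1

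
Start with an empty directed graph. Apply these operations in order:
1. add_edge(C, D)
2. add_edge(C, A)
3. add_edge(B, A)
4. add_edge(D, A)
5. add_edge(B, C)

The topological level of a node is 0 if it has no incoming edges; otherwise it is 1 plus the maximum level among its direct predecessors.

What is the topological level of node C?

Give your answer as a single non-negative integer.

Answer: 1

Derivation:
Op 1: add_edge(C, D). Edges now: 1
Op 2: add_edge(C, A). Edges now: 2
Op 3: add_edge(B, A). Edges now: 3
Op 4: add_edge(D, A). Edges now: 4
Op 5: add_edge(B, C). Edges now: 5
Compute levels (Kahn BFS):
  sources (in-degree 0): B
  process B: level=0
    B->A: in-degree(A)=2, level(A)>=1
    B->C: in-degree(C)=0, level(C)=1, enqueue
  process C: level=1
    C->A: in-degree(A)=1, level(A)>=2
    C->D: in-degree(D)=0, level(D)=2, enqueue
  process D: level=2
    D->A: in-degree(A)=0, level(A)=3, enqueue
  process A: level=3
All levels: A:3, B:0, C:1, D:2
level(C) = 1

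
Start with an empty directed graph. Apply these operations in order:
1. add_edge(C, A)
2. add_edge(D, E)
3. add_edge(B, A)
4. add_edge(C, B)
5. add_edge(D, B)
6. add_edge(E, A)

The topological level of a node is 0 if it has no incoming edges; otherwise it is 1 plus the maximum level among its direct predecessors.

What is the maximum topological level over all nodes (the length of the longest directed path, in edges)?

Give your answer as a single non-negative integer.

Op 1: add_edge(C, A). Edges now: 1
Op 2: add_edge(D, E). Edges now: 2
Op 3: add_edge(B, A). Edges now: 3
Op 4: add_edge(C, B). Edges now: 4
Op 5: add_edge(D, B). Edges now: 5
Op 6: add_edge(E, A). Edges now: 6
Compute levels (Kahn BFS):
  sources (in-degree 0): C, D
  process C: level=0
    C->A: in-degree(A)=2, level(A)>=1
    C->B: in-degree(B)=1, level(B)>=1
  process D: level=0
    D->B: in-degree(B)=0, level(B)=1, enqueue
    D->E: in-degree(E)=0, level(E)=1, enqueue
  process B: level=1
    B->A: in-degree(A)=1, level(A)>=2
  process E: level=1
    E->A: in-degree(A)=0, level(A)=2, enqueue
  process A: level=2
All levels: A:2, B:1, C:0, D:0, E:1
max level = 2

Answer: 2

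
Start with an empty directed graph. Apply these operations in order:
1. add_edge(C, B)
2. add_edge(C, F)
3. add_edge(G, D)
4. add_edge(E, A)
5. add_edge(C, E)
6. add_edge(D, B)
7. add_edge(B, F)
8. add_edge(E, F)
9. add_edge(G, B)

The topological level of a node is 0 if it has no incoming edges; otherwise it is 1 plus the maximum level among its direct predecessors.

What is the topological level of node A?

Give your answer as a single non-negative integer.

Answer: 2

Derivation:
Op 1: add_edge(C, B). Edges now: 1
Op 2: add_edge(C, F). Edges now: 2
Op 3: add_edge(G, D). Edges now: 3
Op 4: add_edge(E, A). Edges now: 4
Op 5: add_edge(C, E). Edges now: 5
Op 6: add_edge(D, B). Edges now: 6
Op 7: add_edge(B, F). Edges now: 7
Op 8: add_edge(E, F). Edges now: 8
Op 9: add_edge(G, B). Edges now: 9
Compute levels (Kahn BFS):
  sources (in-degree 0): C, G
  process C: level=0
    C->B: in-degree(B)=2, level(B)>=1
    C->E: in-degree(E)=0, level(E)=1, enqueue
    C->F: in-degree(F)=2, level(F)>=1
  process G: level=0
    G->B: in-degree(B)=1, level(B)>=1
    G->D: in-degree(D)=0, level(D)=1, enqueue
  process E: level=1
    E->A: in-degree(A)=0, level(A)=2, enqueue
    E->F: in-degree(F)=1, level(F)>=2
  process D: level=1
    D->B: in-degree(B)=0, level(B)=2, enqueue
  process A: level=2
  process B: level=2
    B->F: in-degree(F)=0, level(F)=3, enqueue
  process F: level=3
All levels: A:2, B:2, C:0, D:1, E:1, F:3, G:0
level(A) = 2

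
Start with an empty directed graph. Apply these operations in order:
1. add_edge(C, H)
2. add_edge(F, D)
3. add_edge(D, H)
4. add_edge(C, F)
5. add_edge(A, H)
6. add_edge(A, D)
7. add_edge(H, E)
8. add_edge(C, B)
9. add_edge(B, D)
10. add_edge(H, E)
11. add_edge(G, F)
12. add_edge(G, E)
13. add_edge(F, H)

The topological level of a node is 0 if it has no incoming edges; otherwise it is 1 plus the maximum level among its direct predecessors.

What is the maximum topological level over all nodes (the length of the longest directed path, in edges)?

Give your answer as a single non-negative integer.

Answer: 4

Derivation:
Op 1: add_edge(C, H). Edges now: 1
Op 2: add_edge(F, D). Edges now: 2
Op 3: add_edge(D, H). Edges now: 3
Op 4: add_edge(C, F). Edges now: 4
Op 5: add_edge(A, H). Edges now: 5
Op 6: add_edge(A, D). Edges now: 6
Op 7: add_edge(H, E). Edges now: 7
Op 8: add_edge(C, B). Edges now: 8
Op 9: add_edge(B, D). Edges now: 9
Op 10: add_edge(H, E) (duplicate, no change). Edges now: 9
Op 11: add_edge(G, F). Edges now: 10
Op 12: add_edge(G, E). Edges now: 11
Op 13: add_edge(F, H). Edges now: 12
Compute levels (Kahn BFS):
  sources (in-degree 0): A, C, G
  process A: level=0
    A->D: in-degree(D)=2, level(D)>=1
    A->H: in-degree(H)=3, level(H)>=1
  process C: level=0
    C->B: in-degree(B)=0, level(B)=1, enqueue
    C->F: in-degree(F)=1, level(F)>=1
    C->H: in-degree(H)=2, level(H)>=1
  process G: level=0
    G->E: in-degree(E)=1, level(E)>=1
    G->F: in-degree(F)=0, level(F)=1, enqueue
  process B: level=1
    B->D: in-degree(D)=1, level(D)>=2
  process F: level=1
    F->D: in-degree(D)=0, level(D)=2, enqueue
    F->H: in-degree(H)=1, level(H)>=2
  process D: level=2
    D->H: in-degree(H)=0, level(H)=3, enqueue
  process H: level=3
    H->E: in-degree(E)=0, level(E)=4, enqueue
  process E: level=4
All levels: A:0, B:1, C:0, D:2, E:4, F:1, G:0, H:3
max level = 4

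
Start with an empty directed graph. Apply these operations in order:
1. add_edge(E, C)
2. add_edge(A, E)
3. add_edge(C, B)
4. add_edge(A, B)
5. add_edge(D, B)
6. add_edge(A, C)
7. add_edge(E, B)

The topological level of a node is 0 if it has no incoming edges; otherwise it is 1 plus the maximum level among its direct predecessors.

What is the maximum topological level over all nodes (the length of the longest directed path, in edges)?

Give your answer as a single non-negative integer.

Op 1: add_edge(E, C). Edges now: 1
Op 2: add_edge(A, E). Edges now: 2
Op 3: add_edge(C, B). Edges now: 3
Op 4: add_edge(A, B). Edges now: 4
Op 5: add_edge(D, B). Edges now: 5
Op 6: add_edge(A, C). Edges now: 6
Op 7: add_edge(E, B). Edges now: 7
Compute levels (Kahn BFS):
  sources (in-degree 0): A, D
  process A: level=0
    A->B: in-degree(B)=3, level(B)>=1
    A->C: in-degree(C)=1, level(C)>=1
    A->E: in-degree(E)=0, level(E)=1, enqueue
  process D: level=0
    D->B: in-degree(B)=2, level(B)>=1
  process E: level=1
    E->B: in-degree(B)=1, level(B)>=2
    E->C: in-degree(C)=0, level(C)=2, enqueue
  process C: level=2
    C->B: in-degree(B)=0, level(B)=3, enqueue
  process B: level=3
All levels: A:0, B:3, C:2, D:0, E:1
max level = 3

Answer: 3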